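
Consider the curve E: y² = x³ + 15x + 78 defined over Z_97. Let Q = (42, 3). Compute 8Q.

(49, 92)

Repeated addition: build up to 8Q.
2Q: tangent at (42, 3): λ = (3·42² + 15)/(2·3) ≡ 69/6. 6⁻¹ ≡ 81 (mod 97), so λ ≡ 69·81 ≡ 60.
  x = λ² - 42 - 42 = 3600 - 84 ≡ 24; y = λ·(42 - 24) - 3 ≡ 10. → (24, 10)
3Q: (24, 10) + (42, 3). λ = (3 - 10)/(42 - 24) ≡ 90/18 mod 97. 18⁻¹ ≡ 27 (mod 97), so λ ≡ 5.
  x = λ² - 24 - 42 = 25 - 66 ≡ 56; y = λ·(24 - 56) - 10 ≡ 24. → (56, 24)
4Q: (56, 24) + (42, 3). λ = (3 - 24)/(42 - 56) ≡ 76/83 mod 97. 83⁻¹ ≡ 90 (mod 97), so λ ≡ 50.
  x = λ² - 56 - 42 = 2500 - 98 ≡ 74; y = λ·(56 - 74) - 24 ≡ 46. → (74, 46)
5Q: (74, 46) + (42, 3). λ = (3 - 46)/(42 - 74) ≡ 54/65 mod 97. 65⁻¹ ≡ 3 (mod 97), so λ ≡ 65.
  x = λ² - 74 - 42 = 4225 - 116 ≡ 35; y = λ·(74 - 35) - 46 ≡ 64. → (35, 64)
6Q: (35, 64) + (42, 3). λ = (3 - 64)/(42 - 35) ≡ 36/7 mod 97. 7⁻¹ ≡ 14 (mod 97), so λ ≡ 19.
  x = λ² - 35 - 42 = 361 - 77 ≡ 90; y = λ·(35 - 90) - 64 ≡ 55. → (90, 55)
7Q: (90, 55) + (42, 3). λ = (3 - 55)/(42 - 90) ≡ 45/49 mod 97. 49⁻¹ ≡ 2 (mod 97) since 49·2 = 98 ≡ 1, so λ ≡ 90.
  x = λ² - 90 - 42 = 8100 - 132 ≡ 14; y = λ·(90 - 14) - 55 ≡ 92. → (14, 92)
8Q: (14, 92) + (42, 3). λ = (3 - 92)/(42 - 14) ≡ 8/28 mod 97. 28⁻¹ ≡ 52 (mod 97) since 28·52 = 1456 ≡ 1, so λ ≡ 28.
  x = λ² - 14 - 42 = 784 - 56 ≡ 49; y = λ·(14 - 49) - 92 ≡ 92. → (49, 92)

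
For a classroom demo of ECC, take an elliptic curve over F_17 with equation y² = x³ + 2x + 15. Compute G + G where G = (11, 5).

tangent at (11, 5): λ = (3·11² + 2)/(2·5) ≡ 8/10. 10⁻¹ ≡ 12 (mod 17), so λ ≡ 8·12 ≡ 11.
  x = λ² - 11 - 11 = 121 - 22 ≡ 14; y = λ·(11 - 14) - 5 ≡ 13. → (14, 13)

(14, 13)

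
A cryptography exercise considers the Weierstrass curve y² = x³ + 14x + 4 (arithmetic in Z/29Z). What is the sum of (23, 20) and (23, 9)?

O

The two points share x = 23 and their y-coordinates satisfy 20 + 9 ≡ 0 (mod 29), so they are inverses. Their sum is O.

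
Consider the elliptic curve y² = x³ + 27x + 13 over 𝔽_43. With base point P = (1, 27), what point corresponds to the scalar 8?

Double-and-add on 8 = (1000)₂. Start with P = (1, 27) for the leading 1-bit.
double: tangent at (1, 27): λ = (3·1² + 27)/(2·27) ≡ 30/11. 11⁻¹ ≡ 4 (mod 43) since 11·4 = 44 ≡ 1, so λ ≡ 30·4 ≡ 34.
  x = λ² - 1 - 1 = 1156 - 2 ≡ 36; y = λ·(1 - 36) - 27 ≡ 30. → (36, 30)
double: tangent at (36, 30): λ = (3·36² + 27)/(2·30) ≡ 2/17. 17⁻¹ ≡ 38 (mod 43) since 17·38 = 646 ≡ 1, so λ ≡ 2·38 ≡ 33.
  x = λ² - 36 - 36 = 1089 - 72 ≡ 28; y = λ·(36 - 28) - 30 ≡ 19. → (28, 19)
double: tangent at (28, 19): λ = (3·28² + 27)/(2·19) ≡ 14/38. 38⁻¹ ≡ 17 (mod 43), so λ ≡ 14·17 ≡ 23.
  x = λ² - 28 - 28 = 529 - 56 ≡ 0; y = λ·(28 - 0) - 19 ≡ 23. → (0, 23)

(0, 23)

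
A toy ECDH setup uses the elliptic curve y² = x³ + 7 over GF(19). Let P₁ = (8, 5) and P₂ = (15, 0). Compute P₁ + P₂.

(8, 5) + (15, 0). λ = (0 - 5)/(15 - 8) ≡ 14/7 mod 19. 7⁻¹ ≡ 11 (mod 19), so λ ≡ 2.
  x = λ² - 8 - 15 = 4 - 23 ≡ 0; y = λ·(8 - 0) - 5 ≡ 11. → (0, 11)

(0, 11)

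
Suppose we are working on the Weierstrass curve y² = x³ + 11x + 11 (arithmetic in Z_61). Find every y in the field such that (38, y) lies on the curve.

none

x³ + 11x + 11 = 55301 ≡ 35 (mod 61).
35 is a non-residue mod 61; no y exists.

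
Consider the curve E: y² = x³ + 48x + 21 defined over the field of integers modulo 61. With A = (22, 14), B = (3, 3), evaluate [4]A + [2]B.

(59, 10)

First 4A:
Double-and-add on 4 = (100)₂. Start with A = (22, 14) for the leading 1-bit.
double: tangent at (22, 14): λ = (3·22² + 48)/(2·14) ≡ 36/28. 28⁻¹ ≡ 24 (mod 61) since 28·24 = 672 ≡ 1, so λ ≡ 36·24 ≡ 10.
  x = λ² - 22 - 22 = 100 - 44 ≡ 56; y = λ·(22 - 56) - 14 ≡ 12. → (56, 12)
double: tangent at (56, 12): λ = (3·56² + 48)/(2·12) ≡ 1/24. 24⁻¹ ≡ 28 (mod 61) since 24·28 = 672 ≡ 1, so λ ≡ 1·28 ≡ 28.
  x = λ² - 56 - 56 = 784 - 112 ≡ 1; y = λ·(56 - 1) - 12 ≡ 3. → (1, 3)
4A = (1, 3).
Next 2B:
Repeated addition: build up to 2B.
2B: tangent at (3, 3): λ = (3·3² + 48)/(2·3) ≡ 14/6. 6⁻¹ ≡ 51 (mod 61), so λ ≡ 14·51 ≡ 43.
  x = λ² - 3 - 3 = 1849 - 6 ≡ 13; y = λ·(3 - 13) - 3 ≡ 55. → (13, 55)
2B = (13, 55).
Finally 4A + 2B:
(1, 3) + (13, 55). λ = (55 - 3)/(13 - 1) ≡ 52/12 mod 61. 12⁻¹ ≡ 56 (mod 61), so λ ≡ 45.
  x = λ² - 1 - 13 = 2025 - 14 ≡ 59; y = λ·(1 - 59) - 3 ≡ 10. → (59, 10)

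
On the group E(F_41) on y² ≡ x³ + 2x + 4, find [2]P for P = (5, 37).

(0, 2)

tangent at (5, 37): λ = (3·5² + 2)/(2·37) ≡ 36/33. 33⁻¹ ≡ 5 (mod 41), so λ ≡ 36·5 ≡ 16.
  x = λ² - 5 - 5 = 256 - 10 ≡ 0; y = λ·(5 - 0) - 37 ≡ 2. → (0, 2)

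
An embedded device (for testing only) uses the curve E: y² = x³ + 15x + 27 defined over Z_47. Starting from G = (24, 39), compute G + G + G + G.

(12, 14)

Repeated addition: build up to 4G.
2G: tangent at (24, 39): λ = (3·24² + 15)/(2·39) ≡ 4/31. 31⁻¹ ≡ 44 (mod 47), so λ ≡ 4·44 ≡ 35.
  x = λ² - 24 - 24 = 1225 - 48 ≡ 2; y = λ·(24 - 2) - 39 ≡ 26. → (2, 26)
3G: (2, 26) + (24, 39). λ = (39 - 26)/(24 - 2) ≡ 13/22 mod 47. 22⁻¹ ≡ 15 (mod 47), so λ ≡ 7.
  x = λ² - 2 - 24 = 49 - 26 ≡ 23; y = λ·(2 - 23) - 26 ≡ 15. → (23, 15)
4G: (23, 15) + (24, 39). λ = (39 - 15)/(24 - 23) ≡ 24/1 mod 47. 1⁻¹ ≡ 1 (mod 47), so λ ≡ 24.
  x = λ² - 23 - 24 = 576 - 47 ≡ 12; y = λ·(23 - 12) - 15 ≡ 14. → (12, 14)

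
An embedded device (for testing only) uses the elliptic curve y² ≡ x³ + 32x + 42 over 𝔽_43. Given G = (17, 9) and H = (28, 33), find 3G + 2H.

First 3G:
Repeated addition: build up to 3G.
2G: tangent at (17, 9): λ = (3·17² + 32)/(2·9) ≡ 39/18. 18⁻¹ ≡ 12 (mod 43), so λ ≡ 39·12 ≡ 38.
  x = λ² - 17 - 17 = 1444 - 34 ≡ 34; y = λ·(17 - 34) - 9 ≡ 33. → (34, 33)
3G: (34, 33) + (17, 9). λ = (9 - 33)/(17 - 34) ≡ 19/26 mod 43. 26⁻¹ ≡ 5 (mod 43) since 26·5 = 130 ≡ 1, so λ ≡ 9.
  x = λ² - 34 - 17 = 81 - 51 ≡ 30; y = λ·(34 - 30) - 33 ≡ 3. → (30, 3)
3G = (30, 3).
Next 2H:
Repeated addition: build up to 2H.
2H: tangent at (28, 33): λ = (3·28² + 32)/(2·33) ≡ 19/23. 23⁻¹ ≡ 15 (mod 43), so λ ≡ 19·15 ≡ 27.
  x = λ² - 28 - 28 = 729 - 56 ≡ 28; y = λ·(28 - 28) - 33 ≡ 10. → (28, 10)
2H = (28, 10).
Finally 3G + 2H:
(30, 3) + (28, 10). λ = (10 - 3)/(28 - 30) ≡ 7/41 mod 43. 41⁻¹ ≡ 21 (mod 43), so λ ≡ 18.
  x = λ² - 30 - 28 = 324 - 58 ≡ 8; y = λ·(30 - 8) - 3 ≡ 6. → (8, 6)

(8, 6)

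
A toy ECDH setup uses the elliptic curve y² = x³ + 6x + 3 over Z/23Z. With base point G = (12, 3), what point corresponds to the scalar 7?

(17, 21)

Double-and-add on 7 = (111)₂. Start with G = (12, 3) for the leading 1-bit.
double: tangent at (12, 3): λ = (3·12² + 6)/(2·3) ≡ 1/6. 6⁻¹ ≡ 4 (mod 23), so λ ≡ 1·4 ≡ 4.
  x = λ² - 12 - 12 = 16 - 24 ≡ 15; y = λ·(12 - 15) - 3 ≡ 8. → (15, 8)
add G: (15, 8) + (12, 3). λ = (3 - 8)/(12 - 15) ≡ 18/20 mod 23. 20⁻¹ ≡ 15 (mod 23), so λ ≡ 17.
  x = λ² - 15 - 12 = 289 - 27 ≡ 9; y = λ·(15 - 9) - 8 ≡ 2. → (9, 2)
double: tangent at (9, 2): λ = (3·9² + 6)/(2·2) ≡ 19/4. 4⁻¹ ≡ 6 (mod 23) since 4·6 = 24 ≡ 1, so λ ≡ 19·6 ≡ 22.
  x = λ² - 9 - 9 = 484 - 18 ≡ 6; y = λ·(9 - 6) - 2 ≡ 18. → (6, 18)
add G: (6, 18) + (12, 3). λ = (3 - 18)/(12 - 6) ≡ 8/6 mod 23. 6⁻¹ ≡ 4 (mod 23), so λ ≡ 9.
  x = λ² - 6 - 12 = 81 - 18 ≡ 17; y = λ·(6 - 17) - 18 ≡ 21. → (17, 21)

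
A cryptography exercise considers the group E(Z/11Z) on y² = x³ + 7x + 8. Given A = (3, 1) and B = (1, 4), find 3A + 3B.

(5, 5)

First 3A:
Repeated addition: build up to 3A.
2A: tangent at (3, 1): λ = (3·3² + 7)/(2·1) ≡ 1/2. 2⁻¹ ≡ 6 (mod 11) since 2·6 = 12 ≡ 1, so λ ≡ 1·6 ≡ 6.
  x = λ² - 3 - 3 = 36 - 6 ≡ 8; y = λ·(3 - 8) - 1 ≡ 2. → (8, 2)
3A: (8, 2) + (3, 1). λ = (1 - 2)/(3 - 8) ≡ 10/6 mod 11. 6⁻¹ ≡ 2 (mod 11), so λ ≡ 9.
  x = λ² - 8 - 3 = 81 - 11 ≡ 4; y = λ·(8 - 4) - 2 ≡ 1. → (4, 1)
3A = (4, 1).
Next 3B:
Repeated addition: build up to 3B.
2B: tangent at (1, 4): λ = (3·1² + 7)/(2·4) ≡ 10/8. 8⁻¹ ≡ 7 (mod 11) since 8·7 = 56 ≡ 1, so λ ≡ 10·7 ≡ 4.
  x = λ² - 1 - 1 = 16 - 2 ≡ 3; y = λ·(1 - 3) - 4 ≡ 10. → (3, 10)
3B: (3, 10) + (1, 4). λ = (4 - 10)/(1 - 3) ≡ 5/9 mod 11. 9⁻¹ ≡ 5 (mod 11), so λ ≡ 3.
  x = λ² - 3 - 1 = 9 - 4 ≡ 5; y = λ·(3 - 5) - 10 ≡ 6. → (5, 6)
3B = (5, 6).
Finally 3A + 3B:
(4, 1) + (5, 6). λ = (6 - 1)/(5 - 4) ≡ 5/1 mod 11. 1⁻¹ ≡ 1 (mod 11) since 1·1 = 1 ≡ 1, so λ ≡ 5.
  x = λ² - 4 - 5 = 25 - 9 ≡ 5; y = λ·(4 - 5) - 1 ≡ 5. → (5, 5)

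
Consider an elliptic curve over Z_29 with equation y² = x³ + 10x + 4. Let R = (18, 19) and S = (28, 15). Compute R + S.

(18, 19) + (28, 15). λ = (15 - 19)/(28 - 18) ≡ 25/10 mod 29. 10⁻¹ ≡ 3 (mod 29) since 10·3 = 30 ≡ 1, so λ ≡ 17.
  x = λ² - 18 - 28 = 289 - 46 ≡ 11; y = λ·(18 - 11) - 19 ≡ 13. → (11, 13)

(11, 13)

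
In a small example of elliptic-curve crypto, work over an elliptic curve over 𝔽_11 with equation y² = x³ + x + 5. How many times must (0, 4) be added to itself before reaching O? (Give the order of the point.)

11

2P: tangent at (0, 4): λ = (3·0² + 1)/(2·4) ≡ 1/8. 8⁻¹ ≡ 7 (mod 11), so λ ≡ 1·7 ≡ 7.
  x = λ² - 0 - 0 = 49 - 0 ≡ 5; y = λ·(0 - 5) - 4 ≡ 5. → (5, 5)
3P: (5, 5) + (0, 4). λ = (4 - 5)/(0 - 5) ≡ 10/6 mod 11. 6⁻¹ ≡ 2 (mod 11), so λ ≡ 9.
  x = λ² - 5 - 0 = 81 - 5 ≡ 10; y = λ·(5 - 10) - 5 ≡ 5. → (10, 5)
4P: (10, 5) + (0, 4). λ = (4 - 5)/(0 - 10) ≡ 10/1 mod 11. 1⁻¹ ≡ 1 (mod 11) since 1·1 = 1 ≡ 1, so λ ≡ 10.
  x = λ² - 10 - 0 = 100 - 10 ≡ 2; y = λ·(10 - 2) - 5 ≡ 9. → (2, 9)
5P: (2, 9) + (0, 4). λ = (4 - 9)/(0 - 2) ≡ 6/9 mod 11. 9⁻¹ ≡ 5 (mod 11), so λ ≡ 8.
  x = λ² - 2 - 0 = 64 - 2 ≡ 7; y = λ·(2 - 7) - 9 ≡ 6. → (7, 6)
6P: (7, 6) + (0, 4). λ = (4 - 6)/(0 - 7) ≡ 9/4 mod 11. 4⁻¹ ≡ 3 (mod 11) since 4·3 = 12 ≡ 1, so λ ≡ 5.
  x = λ² - 7 - 0 = 25 - 7 ≡ 7; y = λ·(7 - 7) - 6 ≡ 5. → (7, 5)
7P: (7, 5) + (0, 4). λ = (4 - 5)/(0 - 7) ≡ 10/4 mod 11. 4⁻¹ ≡ 3 (mod 11) since 4·3 = 12 ≡ 1, so λ ≡ 8.
  x = λ² - 7 - 0 = 64 - 7 ≡ 2; y = λ·(7 - 2) - 5 ≡ 2. → (2, 2)
8P: (2, 2) + (0, 4). λ = (4 - 2)/(0 - 2) ≡ 2/9 mod 11. 9⁻¹ ≡ 5 (mod 11), so λ ≡ 10.
  x = λ² - 2 - 0 = 100 - 2 ≡ 10; y = λ·(2 - 10) - 2 ≡ 6. → (10, 6)
9P: (10, 6) + (0, 4). λ = (4 - 6)/(0 - 10) ≡ 9/1 mod 11. 1⁻¹ ≡ 1 (mod 11), so λ ≡ 9.
  x = λ² - 10 - 0 = 81 - 10 ≡ 5; y = λ·(10 - 5) - 6 ≡ 6. → (5, 6)
10P: (5, 6) + (0, 4). λ = (4 - 6)/(0 - 5) ≡ 9/6 mod 11. 6⁻¹ ≡ 2 (mod 11), so λ ≡ 7.
  x = λ² - 5 - 0 = 49 - 5 ≡ 0; y = λ·(5 - 0) - 6 ≡ 7. → (0, 7)
11P: (0, 7) + (0, 4): same x and y₁ ≡ -y₂, so the sum is O.
11P = O, so the order is 11.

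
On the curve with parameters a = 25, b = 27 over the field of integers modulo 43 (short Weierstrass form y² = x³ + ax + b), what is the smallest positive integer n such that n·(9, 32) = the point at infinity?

9

2P: tangent at (9, 32): λ = (3·9² + 25)/(2·32) ≡ 10/21. 21⁻¹ ≡ 41 (mod 43), so λ ≡ 10·41 ≡ 23.
  x = λ² - 9 - 9 = 529 - 18 ≡ 38; y = λ·(9 - 38) - 32 ≡ 32. → (38, 32)
3P: (38, 32) + (9, 32). λ = (32 - 32)/(9 - 38) ≡ 0/14 mod 43. 14⁻¹ ≡ 40 (mod 43), so λ ≡ 0.
  x = λ² - 38 - 9 = 0 - 47 ≡ 39; y = λ·(38 - 39) - 32 ≡ 11. → (39, 11)
4P: (39, 11) + (9, 32). λ = (32 - 11)/(9 - 39) ≡ 21/13 mod 43. 13⁻¹ ≡ 10 (mod 43) since 13·10 = 130 ≡ 1, so λ ≡ 38.
  x = λ² - 39 - 9 = 1444 - 48 ≡ 20; y = λ·(39 - 20) - 11 ≡ 23. → (20, 23)
5P: (20, 23) + (9, 32). λ = (32 - 23)/(9 - 20) ≡ 9/32 mod 43. 32⁻¹ ≡ 39 (mod 43) since 32·39 = 1248 ≡ 1, so λ ≡ 7.
  x = λ² - 20 - 9 = 49 - 29 ≡ 20; y = λ·(20 - 20) - 23 ≡ 20. → (20, 20)
6P: (20, 20) + (9, 32). λ = (32 - 20)/(9 - 20) ≡ 12/32 mod 43. 32⁻¹ ≡ 39 (mod 43), so λ ≡ 38.
  x = λ² - 20 - 9 = 1444 - 29 ≡ 39; y = λ·(20 - 39) - 20 ≡ 32. → (39, 32)
7P: (39, 32) + (9, 32). λ = (32 - 32)/(9 - 39) ≡ 0/13 mod 43. 13⁻¹ ≡ 10 (mod 43), so λ ≡ 0.
  x = λ² - 39 - 9 = 0 - 48 ≡ 38; y = λ·(39 - 38) - 32 ≡ 11. → (38, 11)
8P: (38, 11) + (9, 32). λ = (32 - 11)/(9 - 38) ≡ 21/14 mod 43. 14⁻¹ ≡ 40 (mod 43) since 14·40 = 560 ≡ 1, so λ ≡ 23.
  x = λ² - 38 - 9 = 529 - 47 ≡ 9; y = λ·(38 - 9) - 11 ≡ 11. → (9, 11)
9P: (9, 11) + (9, 32): same x and y₁ ≡ -y₂, so the sum is the point at infinity.
9P = the point at infinity, so the order is 9.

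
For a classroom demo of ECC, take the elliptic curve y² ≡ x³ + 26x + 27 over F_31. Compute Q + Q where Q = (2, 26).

tangent at (2, 26): λ = (3·2² + 26)/(2·26) ≡ 7/21. 21⁻¹ ≡ 3 (mod 31), so λ ≡ 7·3 ≡ 21.
  x = λ² - 2 - 2 = 441 - 4 ≡ 3; y = λ·(2 - 3) - 26 ≡ 15. → (3, 15)

(3, 15)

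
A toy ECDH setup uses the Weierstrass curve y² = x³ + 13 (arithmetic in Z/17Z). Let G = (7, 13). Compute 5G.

Double-and-add on 5 = (101)₂. Start with G = (7, 13) for the leading 1-bit.
double: tangent at (7, 13): λ = (3·7² + 0)/(2·13) ≡ 11/9. 9⁻¹ ≡ 2 (mod 17) since 9·2 = 18 ≡ 1, so λ ≡ 11·2 ≡ 5.
  x = λ² - 7 - 7 = 25 - 14 ≡ 11; y = λ·(7 - 11) - 13 ≡ 1. → (11, 1)
double: tangent at (11, 1): λ = (3·11² + 0)/(2·1) ≡ 6/2. 2⁻¹ ≡ 9 (mod 17), so λ ≡ 6·9 ≡ 3.
  x = λ² - 11 - 11 = 9 - 22 ≡ 4; y = λ·(11 - 4) - 1 ≡ 3. → (4, 3)
add G: (4, 3) + (7, 13). λ = (13 - 3)/(7 - 4) ≡ 10/3 mod 17. 3⁻¹ ≡ 6 (mod 17), so λ ≡ 9.
  x = λ² - 4 - 7 = 81 - 11 ≡ 2; y = λ·(4 - 2) - 3 ≡ 15. → (2, 15)

(2, 15)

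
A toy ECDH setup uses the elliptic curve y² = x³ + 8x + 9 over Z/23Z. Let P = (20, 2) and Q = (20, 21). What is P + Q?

The two points share x = 20 and their y-coordinates satisfy 2 + 21 ≡ 0 (mod 23), so they are inverses. Their sum is ∞.

O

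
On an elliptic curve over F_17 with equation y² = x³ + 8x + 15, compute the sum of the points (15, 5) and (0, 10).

(4, 14)

(15, 5) + (0, 10). λ = (10 - 5)/(0 - 15) ≡ 5/2 mod 17. 2⁻¹ ≡ 9 (mod 17), so λ ≡ 11.
  x = λ² - 15 - 0 = 121 - 15 ≡ 4; y = λ·(15 - 4) - 5 ≡ 14. → (4, 14)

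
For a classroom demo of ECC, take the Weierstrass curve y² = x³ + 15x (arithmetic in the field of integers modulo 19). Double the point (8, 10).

(7, 7)

tangent at (8, 10): λ = (3·8² + 15)/(2·10) ≡ 17/1. 1⁻¹ ≡ 1 (mod 19), so λ ≡ 17·1 ≡ 17.
  x = λ² - 8 - 8 = 289 - 16 ≡ 7; y = λ·(8 - 7) - 10 ≡ 7. → (7, 7)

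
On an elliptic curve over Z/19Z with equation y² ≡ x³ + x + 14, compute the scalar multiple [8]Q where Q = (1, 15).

(10, 13)

Double-and-add on 8 = (1000)₂. Start with Q = (1, 15) for the leading 1-bit.
double: tangent at (1, 15): λ = (3·1² + 1)/(2·15) ≡ 4/11. 11⁻¹ ≡ 7 (mod 19) since 11·7 = 77 ≡ 1, so λ ≡ 4·7 ≡ 9.
  x = λ² - 1 - 1 = 81 - 2 ≡ 3; y = λ·(1 - 3) - 15 ≡ 5. → (3, 5)
double: tangent at (3, 5): λ = (3·3² + 1)/(2·5) ≡ 9/10. 10⁻¹ ≡ 2 (mod 19), so λ ≡ 9·2 ≡ 18.
  x = λ² - 3 - 3 = 324 - 6 ≡ 14; y = λ·(3 - 14) - 5 ≡ 6. → (14, 6)
double: tangent at (14, 6): λ = (3·14² + 1)/(2·6) ≡ 0/12. 12⁻¹ ≡ 8 (mod 19), so λ ≡ 0·8 ≡ 0.
  x = λ² - 14 - 14 = 0 - 28 ≡ 10; y = λ·(14 - 10) - 6 ≡ 13. → (10, 13)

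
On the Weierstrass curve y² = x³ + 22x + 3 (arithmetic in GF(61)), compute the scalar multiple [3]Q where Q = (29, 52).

Repeated addition: build up to 3Q.
2Q: tangent at (29, 52): λ = (3·29² + 22)/(2·52) ≡ 44/43. 43⁻¹ ≡ 44 (mod 61), so λ ≡ 44·44 ≡ 45.
  x = λ² - 29 - 29 = 2025 - 58 ≡ 15; y = λ·(29 - 15) - 52 ≡ 29. → (15, 29)
3Q: (15, 29) + (29, 52). λ = (52 - 29)/(29 - 15) ≡ 23/14 mod 61. 14⁻¹ ≡ 48 (mod 61), so λ ≡ 6.
  x = λ² - 15 - 29 = 36 - 44 ≡ 53; y = λ·(15 - 53) - 29 ≡ 48. → (53, 48)

(53, 48)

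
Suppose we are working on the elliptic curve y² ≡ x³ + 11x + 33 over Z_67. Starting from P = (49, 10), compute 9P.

(0, 57)

Double-and-add on 9 = (1001)₂. Start with P = (49, 10) for the leading 1-bit.
double: tangent at (49, 10): λ = (3·49² + 11)/(2·10) ≡ 45/20. 20⁻¹ ≡ 57 (mod 67), so λ ≡ 45·57 ≡ 19.
  x = λ² - 49 - 49 = 361 - 98 ≡ 62; y = λ·(49 - 62) - 10 ≡ 11. → (62, 11)
double: tangent at (62, 11): λ = (3·62² + 11)/(2·11) ≡ 19/22. 22⁻¹ ≡ 64 (mod 67) since 22·64 = 1408 ≡ 1, so λ ≡ 19·64 ≡ 10.
  x = λ² - 62 - 62 = 100 - 124 ≡ 43; y = λ·(62 - 43) - 11 ≡ 45. → (43, 45)
double: tangent at (43, 45): λ = (3·43² + 11)/(2·45) ≡ 64/23. 23⁻¹ ≡ 35 (mod 67), so λ ≡ 64·35 ≡ 29.
  x = λ² - 43 - 43 = 841 - 86 ≡ 18; y = λ·(43 - 18) - 45 ≡ 10. → (18, 10)
add P: (18, 10) + (49, 10). λ = (10 - 10)/(49 - 18) ≡ 0/31 mod 67. 31⁻¹ ≡ 13 (mod 67), so λ ≡ 0.
  x = λ² - 18 - 49 = 0 - 67 ≡ 0; y = λ·(18 - 0) - 10 ≡ 57. → (0, 57)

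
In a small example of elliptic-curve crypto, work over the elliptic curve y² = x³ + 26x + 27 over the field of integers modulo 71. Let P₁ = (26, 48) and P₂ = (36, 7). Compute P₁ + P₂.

(26, 48) + (36, 7). λ = (7 - 48)/(36 - 26) ≡ 30/10 mod 71. 10⁻¹ ≡ 64 (mod 71) since 10·64 = 640 ≡ 1, so λ ≡ 3.
  x = λ² - 26 - 36 = 9 - 62 ≡ 18; y = λ·(26 - 18) - 48 ≡ 47. → (18, 47)

(18, 47)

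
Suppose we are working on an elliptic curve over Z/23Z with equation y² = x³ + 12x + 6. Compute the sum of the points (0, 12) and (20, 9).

(0, 12) + (20, 9). λ = (9 - 12)/(20 - 0) ≡ 20/20 mod 23. 20⁻¹ ≡ 15 (mod 23) since 20·15 = 300 ≡ 1, so λ ≡ 1.
  x = λ² - 0 - 20 = 1 - 20 ≡ 4; y = λ·(0 - 4) - 12 ≡ 7. → (4, 7)

(4, 7)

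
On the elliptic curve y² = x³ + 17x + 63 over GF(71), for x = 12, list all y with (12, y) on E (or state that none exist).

none

x³ + 17x + 63 = 1995 ≡ 7 (mod 71).
7 is a non-residue mod 71; no y exists.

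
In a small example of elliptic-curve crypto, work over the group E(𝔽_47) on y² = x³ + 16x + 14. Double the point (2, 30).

(24, 13)

tangent at (2, 30): λ = (3·2² + 16)/(2·30) ≡ 28/13. 13⁻¹ ≡ 29 (mod 47) since 13·29 = 377 ≡ 1, so λ ≡ 28·29 ≡ 13.
  x = λ² - 2 - 2 = 169 - 4 ≡ 24; y = λ·(2 - 24) - 30 ≡ 13. → (24, 13)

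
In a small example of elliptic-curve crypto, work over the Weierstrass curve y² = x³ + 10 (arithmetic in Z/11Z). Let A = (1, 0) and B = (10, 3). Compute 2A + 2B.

(5, 5)

First 2A:
Repeated addition: build up to 2A.
2A: (1, 0) + (1, 0): same x and y₁ ≡ -y₂, so the sum is ∞.
2A = ∞.
Next 2B:
Repeated addition: build up to 2B.
2B: tangent at (10, 3): λ = (3·10² + 0)/(2·3) ≡ 3/6. 6⁻¹ ≡ 2 (mod 11), so λ ≡ 3·2 ≡ 6.
  x = λ² - 10 - 10 = 36 - 20 ≡ 5; y = λ·(10 - 5) - 3 ≡ 5. → (5, 5)
2B = (5, 5).
Finally 2A + 2B:
∞ + (5, 5) = (5, 5) (identity).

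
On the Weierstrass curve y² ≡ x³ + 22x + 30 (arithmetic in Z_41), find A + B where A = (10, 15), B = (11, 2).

(25, 16)

(10, 15) + (11, 2). λ = (2 - 15)/(11 - 10) ≡ 28/1 mod 41. 1⁻¹ ≡ 1 (mod 41) since 1·1 = 1 ≡ 1, so λ ≡ 28.
  x = λ² - 10 - 11 = 784 - 21 ≡ 25; y = λ·(10 - 25) - 15 ≡ 16. → (25, 16)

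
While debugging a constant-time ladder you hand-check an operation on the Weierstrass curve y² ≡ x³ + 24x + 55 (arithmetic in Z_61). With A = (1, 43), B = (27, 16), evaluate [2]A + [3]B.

First 2A:
Repeated addition: build up to 2A.
2A: tangent at (1, 43): λ = (3·1² + 24)/(2·43) ≡ 27/25. 25⁻¹ ≡ 22 (mod 61) since 25·22 = 550 ≡ 1, so λ ≡ 27·22 ≡ 45.
  x = λ² - 1 - 1 = 2025 - 2 ≡ 10; y = λ·(1 - 10) - 43 ≡ 40. → (10, 40)
2A = (10, 40).
Next 3B:
Repeated addition: build up to 3B.
2B: tangent at (27, 16): λ = (3·27² + 24)/(2·16) ≡ 15/32. 32⁻¹ ≡ 21 (mod 61), so λ ≡ 15·21 ≡ 10.
  x = λ² - 27 - 27 = 100 - 54 ≡ 46; y = λ·(27 - 46) - 16 ≡ 38. → (46, 38)
3B: (46, 38) + (27, 16). λ = (16 - 38)/(27 - 46) ≡ 39/42 mod 61. 42⁻¹ ≡ 16 (mod 61) since 42·16 = 672 ≡ 1, so λ ≡ 14.
  x = λ² - 46 - 27 = 196 - 73 ≡ 1; y = λ·(46 - 1) - 38 ≡ 43. → (1, 43)
3B = (1, 43).
Finally 2A + 3B:
(10, 40) + (1, 43). λ = (43 - 40)/(1 - 10) ≡ 3/52 mod 61. 52⁻¹ ≡ 27 (mod 61) since 52·27 = 1404 ≡ 1, so λ ≡ 20.
  x = λ² - 10 - 1 = 400 - 11 ≡ 23; y = λ·(10 - 23) - 40 ≡ 5. → (23, 5)

(23, 5)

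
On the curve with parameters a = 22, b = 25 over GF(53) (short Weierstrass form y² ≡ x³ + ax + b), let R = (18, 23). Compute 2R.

tangent at (18, 23): λ = (3·18² + 22)/(2·23) ≡ 40/46. 46⁻¹ ≡ 15 (mod 53), so λ ≡ 40·15 ≡ 17.
  x = λ² - 18 - 18 = 289 - 36 ≡ 41; y = λ·(18 - 41) - 23 ≡ 10. → (41, 10)

(41, 10)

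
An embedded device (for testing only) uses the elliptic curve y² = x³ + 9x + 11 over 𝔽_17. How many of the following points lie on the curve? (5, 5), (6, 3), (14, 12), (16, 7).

(5, 5): 5² ≡ 8, rhs ≡ 11 → off.
(6, 3): 3² ≡ 9, rhs ≡ 9 → on.
(14, 12): 12² ≡ 8, rhs ≡ 8 → on.
(16, 7): 7² ≡ 15, rhs ≡ 1 → off.

2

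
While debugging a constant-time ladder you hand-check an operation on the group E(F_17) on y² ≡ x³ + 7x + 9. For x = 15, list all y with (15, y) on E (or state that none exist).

x³ + 7x + 9 = 3489 ≡ 4 (mod 17).
Square roots of 4 mod 17: 2 and 15 (since 2² = 4 ≡ 4).

2, 15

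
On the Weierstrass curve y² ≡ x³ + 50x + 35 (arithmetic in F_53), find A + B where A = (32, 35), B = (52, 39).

(32, 35) + (52, 39). λ = (39 - 35)/(52 - 32) ≡ 4/20 mod 53. 20⁻¹ ≡ 8 (mod 53), so λ ≡ 32.
  x = λ² - 32 - 52 = 1024 - 84 ≡ 39; y = λ·(32 - 39) - 35 ≡ 6. → (39, 6)

(39, 6)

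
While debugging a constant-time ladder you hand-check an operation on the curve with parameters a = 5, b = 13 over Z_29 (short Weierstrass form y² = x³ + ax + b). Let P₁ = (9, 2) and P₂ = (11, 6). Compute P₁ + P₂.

(13, 19)

(9, 2) + (11, 6). λ = (6 - 2)/(11 - 9) ≡ 4/2 mod 29. 2⁻¹ ≡ 15 (mod 29), so λ ≡ 2.
  x = λ² - 9 - 11 = 4 - 20 ≡ 13; y = λ·(9 - 13) - 2 ≡ 19. → (13, 19)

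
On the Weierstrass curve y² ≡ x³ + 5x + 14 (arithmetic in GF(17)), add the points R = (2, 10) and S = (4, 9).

(2, 10) + (4, 9). λ = (9 - 10)/(4 - 2) ≡ 16/2 mod 17. 2⁻¹ ≡ 9 (mod 17) since 2·9 = 18 ≡ 1, so λ ≡ 8.
  x = λ² - 2 - 4 = 64 - 6 ≡ 7; y = λ·(2 - 7) - 10 ≡ 1. → (7, 1)

(7, 1)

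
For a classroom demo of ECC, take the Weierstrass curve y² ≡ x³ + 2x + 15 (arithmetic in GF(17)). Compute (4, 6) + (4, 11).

O

The two points share x = 4 and their y-coordinates satisfy 6 + 11 ≡ 0 (mod 17), so they are inverses. Their sum is 𝒪.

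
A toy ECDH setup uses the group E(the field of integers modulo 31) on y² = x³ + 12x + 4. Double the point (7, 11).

(26, 25)

tangent at (7, 11): λ = (3·7² + 12)/(2·11) ≡ 4/22. 22⁻¹ ≡ 24 (mod 31), so λ ≡ 4·24 ≡ 3.
  x = λ² - 7 - 7 = 9 - 14 ≡ 26; y = λ·(7 - 26) - 11 ≡ 25. → (26, 25)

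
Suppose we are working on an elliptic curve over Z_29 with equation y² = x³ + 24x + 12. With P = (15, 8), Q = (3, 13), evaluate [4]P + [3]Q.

First 4P:
Repeated addition: build up to 4P.
2P: tangent at (15, 8): λ = (3·15² + 24)/(2·8) ≡ 3/16. 16⁻¹ ≡ 20 (mod 29) since 16·20 = 320 ≡ 1, so λ ≡ 3·20 ≡ 2.
  x = λ² - 15 - 15 = 4 - 30 ≡ 3; y = λ·(15 - 3) - 8 ≡ 16. → (3, 16)
3P: (3, 16) + (15, 8). λ = (8 - 16)/(15 - 3) ≡ 21/12 mod 29. 12⁻¹ ≡ 17 (mod 29), so λ ≡ 9.
  x = λ² - 3 - 15 = 81 - 18 ≡ 5; y = λ·(3 - 5) - 16 ≡ 24. → (5, 24)
4P: (5, 24) + (15, 8). λ = (8 - 24)/(15 - 5) ≡ 13/10 mod 29. 10⁻¹ ≡ 3 (mod 29) since 10·3 = 30 ≡ 1, so λ ≡ 10.
  x = λ² - 5 - 15 = 100 - 20 ≡ 22; y = λ·(5 - 22) - 24 ≡ 9. → (22, 9)
4P = (22, 9).
Next 3Q:
Repeated addition: build up to 3Q.
2Q: tangent at (3, 13): λ = (3·3² + 24)/(2·13) ≡ 22/26. 26⁻¹ ≡ 19 (mod 29), so λ ≡ 22·19 ≡ 12.
  x = λ² - 3 - 3 = 144 - 6 ≡ 22; y = λ·(3 - 22) - 13 ≡ 20. → (22, 20)
3Q: (22, 20) + (3, 13). λ = (13 - 20)/(3 - 22) ≡ 22/10 mod 29. 10⁻¹ ≡ 3 (mod 29), so λ ≡ 8.
  x = λ² - 22 - 3 = 64 - 25 ≡ 10; y = λ·(22 - 10) - 20 ≡ 18. → (10, 18)
3Q = (10, 18).
Finally 4P + 3Q:
(22, 9) + (10, 18). λ = (18 - 9)/(10 - 22) ≡ 9/17 mod 29. 17⁻¹ ≡ 12 (mod 29) since 17·12 = 204 ≡ 1, so λ ≡ 21.
  x = λ² - 22 - 10 = 441 - 32 ≡ 3; y = λ·(22 - 3) - 9 ≡ 13. → (3, 13)

(3, 13)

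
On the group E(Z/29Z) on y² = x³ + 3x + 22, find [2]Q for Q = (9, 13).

(7, 26)

tangent at (9, 13): λ = (3·9² + 3)/(2·13) ≡ 14/26. 26⁻¹ ≡ 19 (mod 29), so λ ≡ 14·19 ≡ 5.
  x = λ² - 9 - 9 = 25 - 18 ≡ 7; y = λ·(9 - 7) - 13 ≡ 26. → (7, 26)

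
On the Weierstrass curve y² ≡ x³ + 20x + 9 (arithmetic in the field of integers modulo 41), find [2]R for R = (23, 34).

tangent at (23, 34): λ = (3·23² + 20)/(2·34) ≡ 8/27. 27⁻¹ ≡ 38 (mod 41), so λ ≡ 8·38 ≡ 17.
  x = λ² - 23 - 23 = 289 - 46 ≡ 38; y = λ·(23 - 38) - 34 ≡ 39. → (38, 39)

(38, 39)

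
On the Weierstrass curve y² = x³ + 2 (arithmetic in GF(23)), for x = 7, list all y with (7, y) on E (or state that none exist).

x³ + 0x + 2 = 345 ≡ 0 (mod 23).
Only y = 0 satisfies y² ≡ 0.

0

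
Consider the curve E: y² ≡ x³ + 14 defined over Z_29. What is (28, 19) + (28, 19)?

(15, 24)

tangent at (28, 19): λ = (3·28² + 0)/(2·19) ≡ 3/9. 9⁻¹ ≡ 13 (mod 29), so λ ≡ 3·13 ≡ 10.
  x = λ² - 28 - 28 = 100 - 56 ≡ 15; y = λ·(28 - 15) - 19 ≡ 24. → (15, 24)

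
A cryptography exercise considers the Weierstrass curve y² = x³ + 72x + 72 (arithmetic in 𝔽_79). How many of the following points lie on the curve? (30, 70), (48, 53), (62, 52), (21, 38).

(30, 70): 70² ≡ 2, rhs ≡ 2 → on.
(48, 53): 53² ≡ 44, rhs ≡ 44 → on.
(62, 52): 52² ≡ 18, rhs ≡ 18 → on.
(21, 38): 38² ≡ 22, rhs ≡ 22 → on.

4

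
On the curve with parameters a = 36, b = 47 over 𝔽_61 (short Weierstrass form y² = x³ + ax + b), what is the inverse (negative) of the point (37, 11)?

(37, 50)

-(37, 11) = (37, -11 mod 61) = (37, 50).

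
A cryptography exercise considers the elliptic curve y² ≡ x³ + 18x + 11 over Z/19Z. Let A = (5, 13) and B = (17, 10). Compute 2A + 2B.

(1, 7)

First 2A:
Repeated addition: build up to 2A.
2A: tangent at (5, 13): λ = (3·5² + 18)/(2·13) ≡ 17/7. 7⁻¹ ≡ 11 (mod 19) since 7·11 = 77 ≡ 1, so λ ≡ 17·11 ≡ 16.
  x = λ² - 5 - 5 = 256 - 10 ≡ 18; y = λ·(5 - 18) - 13 ≡ 7. → (18, 7)
2A = (18, 7).
Next 2B:
Repeated addition: build up to 2B.
2B: tangent at (17, 10): λ = (3·17² + 18)/(2·10) ≡ 11/1. 1⁻¹ ≡ 1 (mod 19), so λ ≡ 11·1 ≡ 11.
  x = λ² - 17 - 17 = 121 - 34 ≡ 11; y = λ·(17 - 11) - 10 ≡ 18. → (11, 18)
2B = (11, 18).
Finally 2A + 2B:
(18, 7) + (11, 18). λ = (18 - 7)/(11 - 18) ≡ 11/12 mod 19. 12⁻¹ ≡ 8 (mod 19) since 12·8 = 96 ≡ 1, so λ ≡ 12.
  x = λ² - 18 - 11 = 144 - 29 ≡ 1; y = λ·(18 - 1) - 7 ≡ 7. → (1, 7)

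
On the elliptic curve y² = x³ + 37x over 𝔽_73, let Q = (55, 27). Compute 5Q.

Repeated addition: build up to 5Q.
2Q: tangent at (55, 27): λ = (3·55² + 37)/(2·27) ≡ 60/54. 54⁻¹ ≡ 23 (mod 73) since 54·23 = 1242 ≡ 1, so λ ≡ 60·23 ≡ 66.
  x = λ² - 55 - 55 = 4356 - 110 ≡ 12; y = λ·(55 - 12) - 27 ≡ 37. → (12, 37)
3Q: (12, 37) + (55, 27). λ = (27 - 37)/(55 - 12) ≡ 63/43 mod 73. 43⁻¹ ≡ 17 (mod 73), so λ ≡ 49.
  x = λ² - 12 - 55 = 2401 - 67 ≡ 71; y = λ·(12 - 71) - 37 ≡ 65. → (71, 65)
4Q: (71, 65) + (55, 27). λ = (27 - 65)/(55 - 71) ≡ 35/57 mod 73. 57⁻¹ ≡ 41 (mod 73), so λ ≡ 48.
  x = λ² - 71 - 55 = 2304 - 126 ≡ 61; y = λ·(71 - 61) - 65 ≡ 50. → (61, 50)
5Q: (61, 50) + (55, 27). λ = (27 - 50)/(55 - 61) ≡ 50/67 mod 73. 67⁻¹ ≡ 12 (mod 73) since 67·12 = 804 ≡ 1, so λ ≡ 16.
  x = λ² - 61 - 55 = 256 - 116 ≡ 67; y = λ·(61 - 67) - 50 ≡ 0. → (67, 0)

(67, 0)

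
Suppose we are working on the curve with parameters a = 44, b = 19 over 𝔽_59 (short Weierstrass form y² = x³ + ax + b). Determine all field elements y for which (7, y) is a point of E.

x³ + 44x + 19 = 670 ≡ 21 (mod 59).
Square roots of 21 mod 59: 27 and 32 (since 27² = 729 ≡ 21).

27, 32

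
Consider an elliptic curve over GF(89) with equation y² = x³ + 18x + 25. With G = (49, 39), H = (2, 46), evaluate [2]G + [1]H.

First 2G:
Repeated addition: build up to 2G.
2G: tangent at (49, 39): λ = (3·49² + 18)/(2·39) ≡ 12/78. 78⁻¹ ≡ 8 (mod 89), so λ ≡ 12·8 ≡ 7.
  x = λ² - 49 - 49 = 49 - 98 ≡ 40; y = λ·(49 - 40) - 39 ≡ 24. → (40, 24)
2G = (40, 24).
Finally 2G + H:
(40, 24) + (2, 46). λ = (46 - 24)/(2 - 40) ≡ 22/51 mod 89. 51⁻¹ ≡ 7 (mod 89), so λ ≡ 65.
  x = λ² - 40 - 2 = 4225 - 42 ≡ 0; y = λ·(40 - 0) - 24 ≡ 84. → (0, 84)

(0, 84)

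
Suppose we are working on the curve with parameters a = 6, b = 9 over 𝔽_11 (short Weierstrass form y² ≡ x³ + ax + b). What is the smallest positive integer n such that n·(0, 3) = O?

2P: tangent at (0, 3): λ = (3·0² + 6)/(2·3) ≡ 6/6. 6⁻¹ ≡ 2 (mod 11), so λ ≡ 6·2 ≡ 1.
  x = λ² - 0 - 0 = 1 - 0 ≡ 1; y = λ·(0 - 1) - 3 ≡ 7. → (1, 7)
3P: (1, 7) + (0, 3). λ = (3 - 7)/(0 - 1) ≡ 7/10 mod 11. 10⁻¹ ≡ 10 (mod 11) since 10·10 = 100 ≡ 1, so λ ≡ 4.
  x = λ² - 1 - 0 = 16 - 1 ≡ 4; y = λ·(1 - 4) - 7 ≡ 3. → (4, 3)
4P: (4, 3) + (0, 3). λ = (3 - 3)/(0 - 4) ≡ 0/7 mod 11. 7⁻¹ ≡ 8 (mod 11), so λ ≡ 0.
  x = λ² - 4 - 0 = 0 - 4 ≡ 7; y = λ·(4 - 7) - 3 ≡ 8. → (7, 8)
5P: (7, 8) + (0, 3). λ = (3 - 8)/(0 - 7) ≡ 6/4 mod 11. 4⁻¹ ≡ 3 (mod 11), so λ ≡ 7.
  x = λ² - 7 - 0 = 49 - 7 ≡ 9; y = λ·(7 - 9) - 8 ≡ 0. → (9, 0)
6P: (9, 0) + (0, 3). λ = (3 - 0)/(0 - 9) ≡ 3/2 mod 11. 2⁻¹ ≡ 6 (mod 11), so λ ≡ 7.
  x = λ² - 9 - 0 = 49 - 9 ≡ 7; y = λ·(9 - 7) - 0 ≡ 3. → (7, 3)
7P: (7, 3) + (0, 3). λ = (3 - 3)/(0 - 7) ≡ 0/4 mod 11. 4⁻¹ ≡ 3 (mod 11), so λ ≡ 0.
  x = λ² - 7 - 0 = 0 - 7 ≡ 4; y = λ·(7 - 4) - 3 ≡ 8. → (4, 8)
8P: (4, 8) + (0, 3). λ = (3 - 8)/(0 - 4) ≡ 6/7 mod 11. 7⁻¹ ≡ 8 (mod 11), so λ ≡ 4.
  x = λ² - 4 - 0 = 16 - 4 ≡ 1; y = λ·(4 - 1) - 8 ≡ 4. → (1, 4)
9P: (1, 4) + (0, 3). λ = (3 - 4)/(0 - 1) ≡ 10/10 mod 11. 10⁻¹ ≡ 10 (mod 11) since 10·10 = 100 ≡ 1, so λ ≡ 1.
  x = λ² - 1 - 0 = 1 - 1 ≡ 0; y = λ·(1 - 0) - 4 ≡ 8. → (0, 8)
10P: (0, 8) + (0, 3): same x and y₁ ≡ -y₂, so the sum is O.
10P = O, so the order is 10.

10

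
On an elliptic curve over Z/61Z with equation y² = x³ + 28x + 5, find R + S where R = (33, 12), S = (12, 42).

(28, 7)

(33, 12) + (12, 42). λ = (42 - 12)/(12 - 33) ≡ 30/40 mod 61. 40⁻¹ ≡ 29 (mod 61) since 40·29 = 1160 ≡ 1, so λ ≡ 16.
  x = λ² - 33 - 12 = 256 - 45 ≡ 28; y = λ·(33 - 28) - 12 ≡ 7. → (28, 7)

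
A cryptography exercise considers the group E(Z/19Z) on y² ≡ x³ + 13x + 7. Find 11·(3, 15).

Write G = (3, 15).
Double-and-add on 11 = (1011)₂. Start with G = (3, 15) for the leading 1-bit.
double: tangent at (3, 15): λ = (3·3² + 13)/(2·15) ≡ 2/11. 11⁻¹ ≡ 7 (mod 19), so λ ≡ 2·7 ≡ 14.
  x = λ² - 3 - 3 = 196 - 6 ≡ 0; y = λ·(3 - 0) - 15 ≡ 8. → (0, 8)
double: tangent at (0, 8): λ = (3·0² + 13)/(2·8) ≡ 13/16. 16⁻¹ ≡ 6 (mod 19), so λ ≡ 13·6 ≡ 2.
  x = λ² - 0 - 0 = 4 - 0 ≡ 4; y = λ·(0 - 4) - 8 ≡ 3. → (4, 3)
add G: (4, 3) + (3, 15). λ = (15 - 3)/(3 - 4) ≡ 12/18 mod 19. 18⁻¹ ≡ 18 (mod 19), so λ ≡ 7.
  x = λ² - 4 - 3 = 49 - 7 ≡ 4; y = λ·(4 - 4) - 3 ≡ 16. → (4, 16)
double: tangent at (4, 16): λ = (3·4² + 13)/(2·16) ≡ 4/13. 13⁻¹ ≡ 3 (mod 19), so λ ≡ 4·3 ≡ 12.
  x = λ² - 4 - 4 = 144 - 8 ≡ 3; y = λ·(4 - 3) - 16 ≡ 15. → (3, 15)
add G: tangent at (3, 15): λ = (3·3² + 13)/(2·15) ≡ 2/11. 11⁻¹ ≡ 7 (mod 19) since 11·7 = 77 ≡ 1, so λ ≡ 2·7 ≡ 14.
  x = λ² - 3 - 3 = 196 - 6 ≡ 0; y = λ·(3 - 0) - 15 ≡ 8. → (0, 8)

(0, 8)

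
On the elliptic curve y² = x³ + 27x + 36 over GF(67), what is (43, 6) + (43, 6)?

tangent at (43, 6): λ = (3·43² + 27)/(2·6) ≡ 13/12. 12⁻¹ ≡ 28 (mod 67) since 12·28 = 336 ≡ 1, so λ ≡ 13·28 ≡ 29.
  x = λ² - 43 - 43 = 841 - 86 ≡ 18; y = λ·(43 - 18) - 6 ≡ 49. → (18, 49)

(18, 49)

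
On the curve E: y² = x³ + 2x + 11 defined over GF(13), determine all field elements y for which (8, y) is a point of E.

none

x³ + 2x + 11 = 539 ≡ 6 (mod 13).
6 is a non-residue mod 13; no y exists.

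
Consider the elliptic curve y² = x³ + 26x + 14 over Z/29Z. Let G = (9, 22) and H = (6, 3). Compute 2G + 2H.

(6, 3)

First 2G:
Repeated addition: build up to 2G.
2G: tangent at (9, 22): λ = (3·9² + 26)/(2·22) ≡ 8/15. 15⁻¹ ≡ 2 (mod 29) since 15·2 = 30 ≡ 1, so λ ≡ 8·2 ≡ 16.
  x = λ² - 9 - 9 = 256 - 18 ≡ 6; y = λ·(9 - 6) - 22 ≡ 26. → (6, 26)
2G = (6, 26).
Next 2H:
Repeated addition: build up to 2H.
2H: tangent at (6, 3): λ = (3·6² + 26)/(2·3) ≡ 18/6. 6⁻¹ ≡ 5 (mod 29), so λ ≡ 18·5 ≡ 3.
  x = λ² - 6 - 6 = 9 - 12 ≡ 26; y = λ·(6 - 26) - 3 ≡ 24. → (26, 24)
2H = (26, 24).
Finally 2G + 2H:
(6, 26) + (26, 24). λ = (24 - 26)/(26 - 6) ≡ 27/20 mod 29. 20⁻¹ ≡ 16 (mod 29), so λ ≡ 26.
  x = λ² - 6 - 26 = 676 - 32 ≡ 6; y = λ·(6 - 6) - 26 ≡ 3. → (6, 3)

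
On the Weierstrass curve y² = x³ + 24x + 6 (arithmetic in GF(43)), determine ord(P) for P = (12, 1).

2P: tangent at (12, 1): λ = (3·12² + 24)/(2·1) ≡ 26/2. 2⁻¹ ≡ 22 (mod 43), so λ ≡ 26·22 ≡ 13.
  x = λ² - 12 - 12 = 169 - 24 ≡ 16; y = λ·(12 - 16) - 1 ≡ 33. → (16, 33)
3P: (16, 33) + (12, 1). λ = (1 - 33)/(12 - 16) ≡ 11/39 mod 43. 39⁻¹ ≡ 32 (mod 43) since 39·32 = 1248 ≡ 1, so λ ≡ 8.
  x = λ² - 16 - 12 = 64 - 28 ≡ 36; y = λ·(16 - 36) - 33 ≡ 22. → (36, 22)
4P: (36, 22) + (12, 1). λ = (1 - 22)/(12 - 36) ≡ 22/19 mod 43. 19⁻¹ ≡ 34 (mod 43) since 19·34 = 646 ≡ 1, so λ ≡ 17.
  x = λ² - 36 - 12 = 289 - 48 ≡ 26; y = λ·(36 - 26) - 22 ≡ 19. → (26, 19)
5P: (26, 19) + (12, 1). λ = (1 - 19)/(12 - 26) ≡ 25/29 mod 43. 29⁻¹ ≡ 3 (mod 43) since 29·3 = 87 ≡ 1, so λ ≡ 32.
  x = λ² - 26 - 12 = 1024 - 38 ≡ 40; y = λ·(26 - 40) - 19 ≡ 6. → (40, 6)
6P: (40, 6) + (12, 1). λ = (1 - 6)/(12 - 40) ≡ 38/15 mod 43. 15⁻¹ ≡ 23 (mod 43) since 15·23 = 345 ≡ 1, so λ ≡ 14.
  x = λ² - 40 - 12 = 196 - 52 ≡ 15; y = λ·(40 - 15) - 6 ≡ 0. → (15, 0)
7P: (15, 0) + (12, 1). λ = (1 - 0)/(12 - 15) ≡ 1/40 mod 43. 40⁻¹ ≡ 14 (mod 43) since 40·14 = 560 ≡ 1, so λ ≡ 14.
  x = λ² - 15 - 12 = 196 - 27 ≡ 40; y = λ·(15 - 40) - 0 ≡ 37. → (40, 37)
8P: (40, 37) + (12, 1). λ = (1 - 37)/(12 - 40) ≡ 7/15 mod 43. 15⁻¹ ≡ 23 (mod 43) since 15·23 = 345 ≡ 1, so λ ≡ 32.
  x = λ² - 40 - 12 = 1024 - 52 ≡ 26; y = λ·(40 - 26) - 37 ≡ 24. → (26, 24)
9P: (26, 24) + (12, 1). λ = (1 - 24)/(12 - 26) ≡ 20/29 mod 43. 29⁻¹ ≡ 3 (mod 43), so λ ≡ 17.
  x = λ² - 26 - 12 = 289 - 38 ≡ 36; y = λ·(26 - 36) - 24 ≡ 21. → (36, 21)
10P: (36, 21) + (12, 1). λ = (1 - 21)/(12 - 36) ≡ 23/19 mod 43. 19⁻¹ ≡ 34 (mod 43), so λ ≡ 8.
  x = λ² - 36 - 12 = 64 - 48 ≡ 16; y = λ·(36 - 16) - 21 ≡ 10. → (16, 10)
11P: (16, 10) + (12, 1). λ = (1 - 10)/(12 - 16) ≡ 34/39 mod 43. 39⁻¹ ≡ 32 (mod 43) since 39·32 = 1248 ≡ 1, so λ ≡ 13.
  x = λ² - 16 - 12 = 169 - 28 ≡ 12; y = λ·(16 - 12) - 10 ≡ 42. → (12, 42)
12P: (12, 42) + (12, 1): same x and y₁ ≡ -y₂, so the sum is O.
12P = O, so the order is 12.

12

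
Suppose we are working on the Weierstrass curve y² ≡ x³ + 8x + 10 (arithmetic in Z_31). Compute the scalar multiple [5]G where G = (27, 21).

(27, 10)

Double-and-add on 5 = (101)₂. Start with G = (27, 21) for the leading 1-bit.
double: tangent at (27, 21): λ = (3·27² + 8)/(2·21) ≡ 25/11. 11⁻¹ ≡ 17 (mod 31), so λ ≡ 25·17 ≡ 22.
  x = λ² - 27 - 27 = 484 - 54 ≡ 27; y = λ·(27 - 27) - 21 ≡ 10. → (27, 10)
double: tangent at (27, 10): λ = (3·27² + 8)/(2·10) ≡ 25/20. 20⁻¹ ≡ 14 (mod 31), so λ ≡ 25·14 ≡ 9.
  x = λ² - 27 - 27 = 81 - 54 ≡ 27; y = λ·(27 - 27) - 10 ≡ 21. → (27, 21)
add G: tangent at (27, 21): λ = (3·27² + 8)/(2·21) ≡ 25/11. 11⁻¹ ≡ 17 (mod 31) since 11·17 = 187 ≡ 1, so λ ≡ 25·17 ≡ 22.
  x = λ² - 27 - 27 = 484 - 54 ≡ 27; y = λ·(27 - 27) - 21 ≡ 10. → (27, 10)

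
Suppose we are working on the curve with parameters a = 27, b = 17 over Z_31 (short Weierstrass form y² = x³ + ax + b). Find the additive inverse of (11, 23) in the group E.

-(11, 23) = (11, -23 mod 31) = (11, 8).

(11, 8)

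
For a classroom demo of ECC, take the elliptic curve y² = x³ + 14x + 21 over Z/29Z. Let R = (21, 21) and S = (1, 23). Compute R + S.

(21, 21) + (1, 23). λ = (23 - 21)/(1 - 21) ≡ 2/9 mod 29. 9⁻¹ ≡ 13 (mod 29), so λ ≡ 26.
  x = λ² - 21 - 1 = 676 - 22 ≡ 16; y = λ·(21 - 16) - 21 ≡ 22. → (16, 22)

(16, 22)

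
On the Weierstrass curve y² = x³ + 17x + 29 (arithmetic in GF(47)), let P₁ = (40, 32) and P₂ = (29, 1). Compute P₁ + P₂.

(31, 19)

(40, 32) + (29, 1). λ = (1 - 32)/(29 - 40) ≡ 16/36 mod 47. 36⁻¹ ≡ 17 (mod 47) since 36·17 = 612 ≡ 1, so λ ≡ 37.
  x = λ² - 40 - 29 = 1369 - 69 ≡ 31; y = λ·(40 - 31) - 32 ≡ 19. → (31, 19)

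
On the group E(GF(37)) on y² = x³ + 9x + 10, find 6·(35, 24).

(6, 13)

Write P = (35, 24).
Double-and-add on 6 = (110)₂. Start with P = (35, 24) for the leading 1-bit.
double: tangent at (35, 24): λ = (3·35² + 9)/(2·24) ≡ 21/11. 11⁻¹ ≡ 27 (mod 37) since 11·27 = 297 ≡ 1, so λ ≡ 21·27 ≡ 12.
  x = λ² - 35 - 35 = 144 - 70 ≡ 0; y = λ·(35 - 0) - 24 ≡ 26. → (0, 26)
add P: (0, 26) + (35, 24). λ = (24 - 26)/(35 - 0) ≡ 35/35 mod 37. 35⁻¹ ≡ 18 (mod 37), so λ ≡ 1.
  x = λ² - 0 - 35 = 1 - 35 ≡ 3; y = λ·(0 - 3) - 26 ≡ 8. → (3, 8)
double: tangent at (3, 8): λ = (3·3² + 9)/(2·8) ≡ 36/16. 16⁻¹ ≡ 7 (mod 37), so λ ≡ 36·7 ≡ 30.
  x = λ² - 3 - 3 = 900 - 6 ≡ 6; y = λ·(3 - 6) - 8 ≡ 13. → (6, 13)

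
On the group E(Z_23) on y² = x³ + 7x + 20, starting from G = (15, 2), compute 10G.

(22, 14)

Repeated addition: build up to 10G.
2G: tangent at (15, 2): λ = (3·15² + 7)/(2·2) ≡ 15/4. 4⁻¹ ≡ 6 (mod 23) since 4·6 = 24 ≡ 1, so λ ≡ 15·6 ≡ 21.
  x = λ² - 15 - 15 = 441 - 30 ≡ 20; y = λ·(15 - 20) - 2 ≡ 8. → (20, 8)
3G: (20, 8) + (15, 2). λ = (2 - 8)/(15 - 20) ≡ 17/18 mod 23. 18⁻¹ ≡ 9 (mod 23) since 18·9 = 162 ≡ 1, so λ ≡ 15.
  x = λ² - 20 - 15 = 225 - 35 ≡ 6; y = λ·(20 - 6) - 8 ≡ 18. → (6, 18)
4G: (6, 18) + (15, 2). λ = (2 - 18)/(15 - 6) ≡ 7/9 mod 23. 9⁻¹ ≡ 18 (mod 23), so λ ≡ 11.
  x = λ² - 6 - 15 = 121 - 21 ≡ 8; y = λ·(6 - 8) - 18 ≡ 6. → (8, 6)
5G: (8, 6) + (15, 2). λ = (2 - 6)/(15 - 8) ≡ 19/7 mod 23. 7⁻¹ ≡ 10 (mod 23), so λ ≡ 6.
  x = λ² - 8 - 15 = 36 - 23 ≡ 13; y = λ·(8 - 13) - 6 ≡ 10. → (13, 10)
6G: (13, 10) + (15, 2). λ = (2 - 10)/(15 - 13) ≡ 15/2 mod 23. 2⁻¹ ≡ 12 (mod 23), so λ ≡ 19.
  x = λ² - 13 - 15 = 361 - 28 ≡ 11; y = λ·(13 - 11) - 10 ≡ 5. → (11, 5)
7G: (11, 5) + (15, 2). λ = (2 - 5)/(15 - 11) ≡ 20/4 mod 23. 4⁻¹ ≡ 6 (mod 23), so λ ≡ 5.
  x = λ² - 11 - 15 = 25 - 26 ≡ 22; y = λ·(11 - 22) - 5 ≡ 9. → (22, 9)
8G: (22, 9) + (15, 2). λ = (2 - 9)/(15 - 22) ≡ 16/16 mod 23. 16⁻¹ ≡ 13 (mod 23), so λ ≡ 1.
  x = λ² - 22 - 15 = 1 - 37 ≡ 10; y = λ·(22 - 10) - 9 ≡ 3. → (10, 3)
9G: (10, 3) + (15, 2). λ = (2 - 3)/(15 - 10) ≡ 22/5 mod 23. 5⁻¹ ≡ 14 (mod 23) since 5·14 = 70 ≡ 1, so λ ≡ 9.
  x = λ² - 10 - 15 = 81 - 25 ≡ 10; y = λ·(10 - 10) - 3 ≡ 20. → (10, 20)
10G: (10, 20) + (15, 2). λ = (2 - 20)/(15 - 10) ≡ 5/5 mod 23. 5⁻¹ ≡ 14 (mod 23), so λ ≡ 1.
  x = λ² - 10 - 15 = 1 - 25 ≡ 22; y = λ·(10 - 22) - 20 ≡ 14. → (22, 14)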